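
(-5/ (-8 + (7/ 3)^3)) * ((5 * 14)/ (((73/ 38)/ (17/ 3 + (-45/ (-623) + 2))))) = -247334400/ 825119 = -299.76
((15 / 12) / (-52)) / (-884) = 0.00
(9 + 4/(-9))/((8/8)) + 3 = 104/9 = 11.56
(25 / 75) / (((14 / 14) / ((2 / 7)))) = 2 / 21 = 0.10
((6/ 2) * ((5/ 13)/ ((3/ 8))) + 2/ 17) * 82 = 261.95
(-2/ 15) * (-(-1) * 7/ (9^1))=-14/ 135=-0.10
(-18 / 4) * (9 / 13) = -81 / 26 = -3.12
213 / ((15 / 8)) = 568 / 5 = 113.60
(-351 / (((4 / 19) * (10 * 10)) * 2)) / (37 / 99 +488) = -660231 / 38679200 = -0.02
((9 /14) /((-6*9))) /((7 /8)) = -2 /147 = -0.01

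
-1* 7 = -7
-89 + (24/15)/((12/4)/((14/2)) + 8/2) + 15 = -11414/155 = -73.64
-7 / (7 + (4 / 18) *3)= -21 / 23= -0.91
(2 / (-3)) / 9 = -0.07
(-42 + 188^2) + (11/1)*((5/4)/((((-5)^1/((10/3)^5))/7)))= 6653386/243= 27380.19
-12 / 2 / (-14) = 3 / 7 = 0.43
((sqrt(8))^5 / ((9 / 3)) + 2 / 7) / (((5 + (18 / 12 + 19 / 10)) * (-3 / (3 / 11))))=-320 * sqrt(2) / 693-5 / 1617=-0.66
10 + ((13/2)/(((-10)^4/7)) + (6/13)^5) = 74447907663/7425860000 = 10.03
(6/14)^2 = 9/49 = 0.18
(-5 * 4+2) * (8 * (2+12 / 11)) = -4896 / 11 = -445.09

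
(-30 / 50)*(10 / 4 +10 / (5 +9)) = -27 / 14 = -1.93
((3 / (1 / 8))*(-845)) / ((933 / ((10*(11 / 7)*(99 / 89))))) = -73616400 / 193753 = -379.95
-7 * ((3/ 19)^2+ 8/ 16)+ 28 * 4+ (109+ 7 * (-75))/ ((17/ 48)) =-13087309/ 12274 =-1066.26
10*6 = 60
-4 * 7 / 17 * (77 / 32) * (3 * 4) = -1617 / 34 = -47.56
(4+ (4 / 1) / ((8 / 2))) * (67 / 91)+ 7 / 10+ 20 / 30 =13781 / 2730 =5.05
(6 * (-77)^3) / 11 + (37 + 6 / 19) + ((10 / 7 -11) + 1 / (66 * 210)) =-65569093901 / 263340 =-248990.26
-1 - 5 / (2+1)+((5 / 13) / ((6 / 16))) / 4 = -94 / 39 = -2.41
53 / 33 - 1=20 / 33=0.61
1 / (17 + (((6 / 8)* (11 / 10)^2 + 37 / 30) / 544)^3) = 278189309952000000 / 4729218286138786009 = 0.06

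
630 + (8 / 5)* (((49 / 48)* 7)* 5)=4123 / 6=687.17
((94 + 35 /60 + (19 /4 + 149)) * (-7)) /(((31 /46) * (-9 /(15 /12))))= 599725 /1674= 358.26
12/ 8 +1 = 5/ 2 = 2.50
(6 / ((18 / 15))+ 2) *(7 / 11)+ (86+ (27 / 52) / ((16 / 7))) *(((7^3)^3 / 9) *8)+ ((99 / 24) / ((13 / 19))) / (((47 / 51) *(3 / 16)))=1496719216969343 / 483912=3092957432.28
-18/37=-0.49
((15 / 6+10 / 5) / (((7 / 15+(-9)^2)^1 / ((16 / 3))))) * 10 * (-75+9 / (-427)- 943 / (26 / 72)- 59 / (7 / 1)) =-26926245000 / 3391661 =-7938.96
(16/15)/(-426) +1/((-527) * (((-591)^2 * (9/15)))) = -490858007/196035707655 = -0.00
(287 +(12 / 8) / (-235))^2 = 18194502769 / 220900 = 82365.34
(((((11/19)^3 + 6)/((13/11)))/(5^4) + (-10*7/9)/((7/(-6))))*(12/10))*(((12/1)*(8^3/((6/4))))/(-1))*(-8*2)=524947.49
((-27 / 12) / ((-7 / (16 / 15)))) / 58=6 / 1015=0.01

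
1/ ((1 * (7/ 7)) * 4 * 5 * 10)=1/ 200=0.00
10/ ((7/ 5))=50/ 7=7.14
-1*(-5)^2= -25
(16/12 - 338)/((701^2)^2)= -1010/724424828403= -0.00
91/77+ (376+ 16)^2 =153665.18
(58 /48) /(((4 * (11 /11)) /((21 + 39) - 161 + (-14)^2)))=2755 /96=28.70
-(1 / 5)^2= -1 / 25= -0.04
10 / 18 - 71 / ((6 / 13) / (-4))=5543 / 9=615.89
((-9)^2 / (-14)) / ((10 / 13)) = -1053 / 140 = -7.52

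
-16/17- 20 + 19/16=-5373/272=-19.75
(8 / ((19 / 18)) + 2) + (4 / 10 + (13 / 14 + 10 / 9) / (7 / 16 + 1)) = 1568972 / 137655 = 11.40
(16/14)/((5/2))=0.46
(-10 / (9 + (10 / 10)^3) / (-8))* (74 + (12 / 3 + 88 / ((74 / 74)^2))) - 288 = -1069 / 4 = -267.25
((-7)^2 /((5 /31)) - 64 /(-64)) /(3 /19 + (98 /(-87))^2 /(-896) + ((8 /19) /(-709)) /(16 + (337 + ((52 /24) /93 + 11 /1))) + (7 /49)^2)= 9898348508521200000 /5744326337812787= 1723.15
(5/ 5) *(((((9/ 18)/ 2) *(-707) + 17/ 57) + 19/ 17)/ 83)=-679595/ 321708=-2.11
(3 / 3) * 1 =1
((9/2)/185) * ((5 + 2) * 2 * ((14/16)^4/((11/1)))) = 151263/8335360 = 0.02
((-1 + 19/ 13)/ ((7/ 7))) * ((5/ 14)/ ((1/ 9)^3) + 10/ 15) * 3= 32889/ 91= 361.42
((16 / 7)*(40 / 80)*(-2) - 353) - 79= -3040 / 7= -434.29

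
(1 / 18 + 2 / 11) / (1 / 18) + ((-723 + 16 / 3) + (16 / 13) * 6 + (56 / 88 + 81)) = -267856 / 429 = -624.37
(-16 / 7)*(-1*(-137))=-2192 / 7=-313.14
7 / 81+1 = 88 / 81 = 1.09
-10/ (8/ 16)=-20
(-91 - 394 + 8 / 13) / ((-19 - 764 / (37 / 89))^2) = -8620593 / 61354183813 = -0.00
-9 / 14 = -0.64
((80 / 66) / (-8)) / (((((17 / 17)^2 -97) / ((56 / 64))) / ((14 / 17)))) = 245 / 215424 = 0.00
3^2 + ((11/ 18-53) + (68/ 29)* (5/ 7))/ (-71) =2520215/ 259434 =9.71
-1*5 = -5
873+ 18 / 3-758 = 121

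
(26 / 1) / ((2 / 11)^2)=786.50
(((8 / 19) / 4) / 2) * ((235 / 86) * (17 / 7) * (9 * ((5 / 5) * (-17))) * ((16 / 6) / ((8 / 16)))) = -1629960 / 5719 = -285.01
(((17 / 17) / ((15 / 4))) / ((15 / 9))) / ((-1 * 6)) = -2 / 75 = -0.03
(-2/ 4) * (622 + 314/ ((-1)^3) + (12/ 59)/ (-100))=-454297/ 2950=-154.00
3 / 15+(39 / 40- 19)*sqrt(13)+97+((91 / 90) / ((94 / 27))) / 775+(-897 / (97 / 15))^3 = -2668889.92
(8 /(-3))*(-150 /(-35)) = -80 /7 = -11.43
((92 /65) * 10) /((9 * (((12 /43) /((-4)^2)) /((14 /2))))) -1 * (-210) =295246 /351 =841.16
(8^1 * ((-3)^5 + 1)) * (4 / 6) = -3872 / 3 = -1290.67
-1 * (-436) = 436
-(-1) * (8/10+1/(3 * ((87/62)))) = 1354/1305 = 1.04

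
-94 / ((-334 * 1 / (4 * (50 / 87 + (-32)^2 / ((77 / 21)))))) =50349032 / 159819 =315.04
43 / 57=0.75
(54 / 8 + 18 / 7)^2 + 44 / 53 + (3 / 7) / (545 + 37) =353559141 / 4030544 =87.72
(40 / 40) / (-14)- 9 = -127 / 14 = -9.07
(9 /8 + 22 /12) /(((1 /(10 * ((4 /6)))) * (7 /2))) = 355 /63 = 5.63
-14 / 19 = -0.74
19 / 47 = 0.40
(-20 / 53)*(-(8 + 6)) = 280 / 53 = 5.28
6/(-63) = -2/21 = -0.10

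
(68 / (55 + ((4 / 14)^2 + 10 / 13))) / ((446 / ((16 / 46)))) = 173264 / 182474433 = 0.00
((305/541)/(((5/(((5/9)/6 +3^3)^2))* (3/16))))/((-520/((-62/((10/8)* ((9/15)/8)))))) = 129518008928/230717565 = 561.37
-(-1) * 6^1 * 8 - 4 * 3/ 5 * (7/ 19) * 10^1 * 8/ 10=3888/ 95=40.93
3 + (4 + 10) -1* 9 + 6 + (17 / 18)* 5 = 337 / 18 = 18.72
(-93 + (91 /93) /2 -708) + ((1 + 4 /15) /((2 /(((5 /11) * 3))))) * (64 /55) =-89968387 /112530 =-799.51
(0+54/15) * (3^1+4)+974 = 4996/5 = 999.20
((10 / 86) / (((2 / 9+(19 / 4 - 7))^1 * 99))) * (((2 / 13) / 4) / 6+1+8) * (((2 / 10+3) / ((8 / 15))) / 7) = -14050 / 3142139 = -0.00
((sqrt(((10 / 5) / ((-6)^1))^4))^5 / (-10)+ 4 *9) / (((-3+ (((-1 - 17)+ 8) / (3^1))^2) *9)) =0.49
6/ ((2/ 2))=6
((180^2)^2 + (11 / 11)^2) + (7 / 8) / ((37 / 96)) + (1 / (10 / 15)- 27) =77682238355 / 74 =1049759977.77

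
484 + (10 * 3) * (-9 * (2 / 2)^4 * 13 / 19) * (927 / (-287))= 5893022 / 5453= 1080.69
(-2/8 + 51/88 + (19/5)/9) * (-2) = -2977/1980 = -1.50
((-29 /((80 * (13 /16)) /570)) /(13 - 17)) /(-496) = -1653 /12896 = -0.13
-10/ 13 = -0.77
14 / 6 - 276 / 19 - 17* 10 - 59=-13748 / 57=-241.19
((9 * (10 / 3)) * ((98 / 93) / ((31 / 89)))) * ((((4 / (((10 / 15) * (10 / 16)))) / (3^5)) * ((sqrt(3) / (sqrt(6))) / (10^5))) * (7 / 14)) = 4361 * sqrt(2) / 486506250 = 0.00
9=9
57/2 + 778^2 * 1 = 1210625/2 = 605312.50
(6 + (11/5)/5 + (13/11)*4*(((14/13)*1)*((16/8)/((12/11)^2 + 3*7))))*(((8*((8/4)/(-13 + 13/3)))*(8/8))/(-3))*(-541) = -400846376/174525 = -2296.78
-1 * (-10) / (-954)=-5 / 477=-0.01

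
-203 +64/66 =-202.03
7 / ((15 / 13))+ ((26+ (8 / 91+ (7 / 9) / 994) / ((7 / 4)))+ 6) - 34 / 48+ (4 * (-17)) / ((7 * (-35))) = 613602131 / 16281720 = 37.69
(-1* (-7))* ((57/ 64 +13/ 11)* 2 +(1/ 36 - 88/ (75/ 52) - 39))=-670.88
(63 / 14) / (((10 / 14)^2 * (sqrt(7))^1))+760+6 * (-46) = 63 * sqrt(7) / 50+484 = 487.33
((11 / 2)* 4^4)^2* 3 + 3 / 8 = 5947392.38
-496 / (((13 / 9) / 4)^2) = -642816 / 169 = -3803.64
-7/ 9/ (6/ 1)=-7/ 54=-0.13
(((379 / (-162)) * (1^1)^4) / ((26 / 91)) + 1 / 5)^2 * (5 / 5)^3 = 167469481 / 2624400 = 63.81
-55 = -55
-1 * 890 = -890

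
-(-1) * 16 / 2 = 8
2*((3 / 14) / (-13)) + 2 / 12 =73 / 546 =0.13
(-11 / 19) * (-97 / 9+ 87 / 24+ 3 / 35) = 195899 / 47880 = 4.09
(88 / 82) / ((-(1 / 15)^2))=-9900 / 41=-241.46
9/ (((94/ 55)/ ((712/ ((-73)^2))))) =176220/ 250463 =0.70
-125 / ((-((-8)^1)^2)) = 125 / 64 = 1.95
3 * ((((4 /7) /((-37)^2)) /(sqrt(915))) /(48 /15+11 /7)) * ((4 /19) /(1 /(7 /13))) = 112 * sqrt(915) /3444662741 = 0.00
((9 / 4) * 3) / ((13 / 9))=243 / 52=4.67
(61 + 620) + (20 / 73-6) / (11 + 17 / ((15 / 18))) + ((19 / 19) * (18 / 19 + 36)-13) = 153468924 / 217759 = 704.77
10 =10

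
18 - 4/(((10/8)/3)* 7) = 582/35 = 16.63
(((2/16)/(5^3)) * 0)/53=0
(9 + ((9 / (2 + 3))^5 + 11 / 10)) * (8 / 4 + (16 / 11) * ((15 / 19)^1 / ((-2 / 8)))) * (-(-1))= -49111433 / 653125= -75.19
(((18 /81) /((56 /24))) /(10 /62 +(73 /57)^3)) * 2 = 1913661 /22724611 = 0.08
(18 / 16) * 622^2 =870489 / 2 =435244.50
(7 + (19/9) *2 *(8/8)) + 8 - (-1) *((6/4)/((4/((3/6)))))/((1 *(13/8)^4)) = 4947965/257049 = 19.25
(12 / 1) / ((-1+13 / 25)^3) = -15625 / 144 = -108.51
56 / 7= 8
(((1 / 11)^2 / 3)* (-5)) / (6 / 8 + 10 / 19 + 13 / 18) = -1140 / 165407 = -0.01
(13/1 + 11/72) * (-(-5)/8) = 4735/576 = 8.22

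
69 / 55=1.25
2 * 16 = 32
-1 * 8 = -8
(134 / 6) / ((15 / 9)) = 67 / 5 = 13.40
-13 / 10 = -1.30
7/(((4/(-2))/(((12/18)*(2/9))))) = -14/27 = -0.52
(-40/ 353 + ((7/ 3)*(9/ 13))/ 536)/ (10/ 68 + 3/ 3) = -4612219/ 47964228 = -0.10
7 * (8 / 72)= 7 / 9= 0.78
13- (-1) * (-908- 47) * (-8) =7653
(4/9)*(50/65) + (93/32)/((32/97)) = 1096417/119808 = 9.15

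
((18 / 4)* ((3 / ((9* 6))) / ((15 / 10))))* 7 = 7 / 6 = 1.17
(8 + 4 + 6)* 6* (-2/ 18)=-12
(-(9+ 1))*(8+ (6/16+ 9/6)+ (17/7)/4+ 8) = -5175/28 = -184.82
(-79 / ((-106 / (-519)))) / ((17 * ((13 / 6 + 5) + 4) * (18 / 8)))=-54668 / 60367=-0.91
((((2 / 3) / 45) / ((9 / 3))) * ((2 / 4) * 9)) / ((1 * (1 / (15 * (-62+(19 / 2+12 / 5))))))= -167 / 10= -16.70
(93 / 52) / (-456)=-31 / 7904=-0.00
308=308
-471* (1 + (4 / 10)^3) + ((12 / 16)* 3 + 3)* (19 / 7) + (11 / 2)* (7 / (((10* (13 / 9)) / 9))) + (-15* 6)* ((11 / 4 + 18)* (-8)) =47050557 / 3250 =14477.09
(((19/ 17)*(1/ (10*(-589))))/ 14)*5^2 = -5/ 14756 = -0.00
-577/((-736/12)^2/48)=-15579/2116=-7.36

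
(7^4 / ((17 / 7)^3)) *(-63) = -51883209 / 4913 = -10560.39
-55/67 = -0.82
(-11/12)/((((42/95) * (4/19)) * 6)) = -19855/12096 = -1.64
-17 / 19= -0.89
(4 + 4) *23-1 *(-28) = 212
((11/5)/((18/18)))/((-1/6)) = -66/5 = -13.20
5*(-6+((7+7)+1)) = 45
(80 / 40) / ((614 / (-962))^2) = 462722 / 94249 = 4.91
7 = 7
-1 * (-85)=85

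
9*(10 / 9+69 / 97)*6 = 9546 / 97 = 98.41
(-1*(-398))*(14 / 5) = 5572 / 5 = 1114.40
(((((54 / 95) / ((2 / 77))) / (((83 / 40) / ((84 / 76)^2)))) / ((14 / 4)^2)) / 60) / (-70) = -3564 / 14232425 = -0.00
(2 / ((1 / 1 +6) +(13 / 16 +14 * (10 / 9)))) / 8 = 36 / 3365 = 0.01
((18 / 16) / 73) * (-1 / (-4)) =9 / 2336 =0.00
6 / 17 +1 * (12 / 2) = 108 / 17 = 6.35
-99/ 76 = -1.30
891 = 891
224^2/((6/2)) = 50176/3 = 16725.33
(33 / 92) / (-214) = -33 / 19688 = -0.00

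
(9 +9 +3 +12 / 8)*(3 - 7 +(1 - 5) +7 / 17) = -5805 / 34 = -170.74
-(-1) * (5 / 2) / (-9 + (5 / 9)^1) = -45 / 152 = -0.30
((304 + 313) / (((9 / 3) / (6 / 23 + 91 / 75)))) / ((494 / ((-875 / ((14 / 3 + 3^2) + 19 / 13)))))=-10983217 / 309396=-35.50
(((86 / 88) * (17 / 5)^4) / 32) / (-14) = -0.29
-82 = -82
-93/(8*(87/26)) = -403/116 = -3.47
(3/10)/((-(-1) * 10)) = 3/100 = 0.03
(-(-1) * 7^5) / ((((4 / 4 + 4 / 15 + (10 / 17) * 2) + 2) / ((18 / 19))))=77144130 / 21527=3583.60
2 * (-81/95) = -162/95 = -1.71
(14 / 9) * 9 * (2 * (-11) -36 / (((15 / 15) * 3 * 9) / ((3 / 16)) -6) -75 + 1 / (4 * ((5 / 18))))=-1349.05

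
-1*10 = -10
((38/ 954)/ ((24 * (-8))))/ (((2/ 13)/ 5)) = -1235/ 183168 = -0.01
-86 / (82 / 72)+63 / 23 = -68625 / 943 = -72.77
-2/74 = -1/37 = -0.03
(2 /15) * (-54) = -36 /5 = -7.20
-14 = -14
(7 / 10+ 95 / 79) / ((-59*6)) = -501 / 93220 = -0.01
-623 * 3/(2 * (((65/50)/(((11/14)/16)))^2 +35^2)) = -807675/1664446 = -0.49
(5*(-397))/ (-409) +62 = 27343/ 409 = 66.85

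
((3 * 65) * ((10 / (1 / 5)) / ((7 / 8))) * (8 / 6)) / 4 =26000 / 7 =3714.29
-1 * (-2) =2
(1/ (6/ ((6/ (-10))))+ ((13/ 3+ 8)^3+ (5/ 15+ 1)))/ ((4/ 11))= 5575493/ 1080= 5162.49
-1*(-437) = 437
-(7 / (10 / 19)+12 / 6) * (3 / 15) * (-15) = 45.90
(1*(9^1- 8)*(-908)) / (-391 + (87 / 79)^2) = 2833414 / 1216331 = 2.33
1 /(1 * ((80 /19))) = 19 /80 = 0.24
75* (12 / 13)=900 / 13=69.23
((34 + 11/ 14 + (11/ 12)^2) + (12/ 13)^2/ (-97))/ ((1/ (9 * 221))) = 10005245807/ 141232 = 70842.63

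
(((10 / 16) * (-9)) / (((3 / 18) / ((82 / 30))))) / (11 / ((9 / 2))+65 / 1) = -3321 / 2428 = -1.37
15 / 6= 5 / 2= 2.50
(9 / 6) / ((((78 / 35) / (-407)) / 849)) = -12094005 / 52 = -232577.02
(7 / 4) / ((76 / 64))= 28 / 19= 1.47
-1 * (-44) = 44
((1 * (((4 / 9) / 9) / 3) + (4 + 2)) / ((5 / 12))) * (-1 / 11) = -5848 / 4455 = -1.31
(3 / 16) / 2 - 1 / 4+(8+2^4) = 763 / 32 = 23.84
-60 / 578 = -0.10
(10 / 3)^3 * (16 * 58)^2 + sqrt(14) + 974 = sqrt(14) + 861210298 / 27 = 31896681.45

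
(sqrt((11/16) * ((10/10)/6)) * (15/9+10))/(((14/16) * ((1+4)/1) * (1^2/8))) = 8 * sqrt(66)/9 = 7.22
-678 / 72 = -113 / 12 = -9.42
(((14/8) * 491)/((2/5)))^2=295324225/64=4614441.02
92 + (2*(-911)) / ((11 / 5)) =-8098 / 11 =-736.18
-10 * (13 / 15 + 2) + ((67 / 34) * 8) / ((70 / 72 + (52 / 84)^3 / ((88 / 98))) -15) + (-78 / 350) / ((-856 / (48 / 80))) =-65171519184557 / 2186090571000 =-29.81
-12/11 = -1.09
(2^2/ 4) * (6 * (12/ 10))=36/ 5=7.20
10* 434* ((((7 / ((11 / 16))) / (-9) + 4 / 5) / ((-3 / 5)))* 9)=711760 / 33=21568.48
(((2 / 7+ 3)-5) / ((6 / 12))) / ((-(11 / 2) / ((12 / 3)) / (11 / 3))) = 64 / 7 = 9.14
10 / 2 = 5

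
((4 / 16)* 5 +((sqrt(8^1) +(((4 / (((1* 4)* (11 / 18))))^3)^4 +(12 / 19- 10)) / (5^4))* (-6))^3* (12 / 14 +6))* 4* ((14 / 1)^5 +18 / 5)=-397927820074443424586997020222154376858656768* sqrt(2) / 6944831046809663291388622267578125- 80728162898647486514751503712137491676569353060563579955802126 / 1811780432647362799385479363475069944118277587890625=-125589562832.22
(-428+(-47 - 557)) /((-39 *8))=43 /13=3.31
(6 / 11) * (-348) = -189.82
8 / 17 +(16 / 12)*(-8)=-520 / 51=-10.20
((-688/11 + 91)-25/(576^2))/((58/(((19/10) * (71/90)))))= 140087731937/190505779200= 0.74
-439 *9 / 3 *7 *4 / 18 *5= -30730 / 3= -10243.33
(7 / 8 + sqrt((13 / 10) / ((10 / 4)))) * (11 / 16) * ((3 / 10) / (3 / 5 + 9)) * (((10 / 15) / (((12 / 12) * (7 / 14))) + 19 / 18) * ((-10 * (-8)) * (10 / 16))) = 2365 * sqrt(13) / 4608 + 82775 / 36864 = 4.10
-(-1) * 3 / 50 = 3 / 50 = 0.06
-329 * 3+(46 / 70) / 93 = -3212662 / 3255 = -986.99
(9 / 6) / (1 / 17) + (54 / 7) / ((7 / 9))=3471 / 98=35.42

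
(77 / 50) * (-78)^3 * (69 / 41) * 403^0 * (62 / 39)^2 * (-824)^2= -2163227606572032 / 1025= -2110465957631.25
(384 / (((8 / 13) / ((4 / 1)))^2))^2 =263218176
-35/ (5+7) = -35/ 12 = -2.92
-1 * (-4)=4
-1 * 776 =-776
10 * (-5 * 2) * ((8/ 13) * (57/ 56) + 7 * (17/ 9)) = -1134200/ 819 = -1384.86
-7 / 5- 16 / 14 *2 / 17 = -913 / 595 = -1.53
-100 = -100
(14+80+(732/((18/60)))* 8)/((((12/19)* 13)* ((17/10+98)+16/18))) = 2794995/117689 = 23.75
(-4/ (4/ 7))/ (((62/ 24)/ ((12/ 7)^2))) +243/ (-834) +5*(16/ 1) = 4328119/ 60326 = 71.75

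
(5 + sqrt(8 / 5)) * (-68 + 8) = -300 - 24 * sqrt(10) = -375.89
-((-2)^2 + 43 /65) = -303 /65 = -4.66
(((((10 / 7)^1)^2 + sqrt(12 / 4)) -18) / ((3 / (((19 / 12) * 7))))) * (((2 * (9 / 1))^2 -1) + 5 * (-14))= -1879537 / 126 + 33649 * sqrt(3) / 36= -13298.02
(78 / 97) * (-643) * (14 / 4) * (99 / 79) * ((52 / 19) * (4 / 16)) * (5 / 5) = -225918693 / 145597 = -1551.67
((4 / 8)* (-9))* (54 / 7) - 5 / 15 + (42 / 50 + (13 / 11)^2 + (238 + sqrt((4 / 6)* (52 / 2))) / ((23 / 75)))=756.85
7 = 7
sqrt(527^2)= 527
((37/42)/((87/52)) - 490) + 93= -724357/1827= -396.47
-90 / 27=-10 / 3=-3.33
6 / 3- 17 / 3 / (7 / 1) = 25 / 21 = 1.19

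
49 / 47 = 1.04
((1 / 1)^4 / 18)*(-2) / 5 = -1 / 45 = -0.02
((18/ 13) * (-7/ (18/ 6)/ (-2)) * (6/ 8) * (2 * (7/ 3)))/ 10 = 0.57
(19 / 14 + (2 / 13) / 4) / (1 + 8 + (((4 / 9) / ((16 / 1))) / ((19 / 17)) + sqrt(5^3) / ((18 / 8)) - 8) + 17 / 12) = -7253478 / 39872105 + 6601968 * sqrt(5) / 39872105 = 0.19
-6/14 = -3/7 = -0.43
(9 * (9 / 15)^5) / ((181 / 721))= 1576827 / 565625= 2.79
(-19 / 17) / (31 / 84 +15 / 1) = -1596 / 21947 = -0.07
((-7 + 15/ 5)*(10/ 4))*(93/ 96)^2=-9.38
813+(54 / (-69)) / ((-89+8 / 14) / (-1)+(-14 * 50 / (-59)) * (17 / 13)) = 812.99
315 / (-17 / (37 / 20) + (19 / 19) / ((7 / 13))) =-9065 / 211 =-42.96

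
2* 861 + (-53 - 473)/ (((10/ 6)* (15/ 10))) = 1511.60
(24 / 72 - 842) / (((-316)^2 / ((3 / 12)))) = -2525 / 1198272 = -0.00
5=5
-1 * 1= -1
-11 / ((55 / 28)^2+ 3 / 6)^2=-6761216 / 11675889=-0.58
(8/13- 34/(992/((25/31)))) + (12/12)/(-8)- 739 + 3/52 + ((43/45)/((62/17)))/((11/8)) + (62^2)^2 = 1461965014250627/98944560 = 14775597.71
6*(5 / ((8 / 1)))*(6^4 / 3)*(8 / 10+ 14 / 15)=2808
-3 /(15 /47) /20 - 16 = -1647 /100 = -16.47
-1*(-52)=52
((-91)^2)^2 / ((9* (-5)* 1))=-68574961 / 45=-1523888.02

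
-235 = -235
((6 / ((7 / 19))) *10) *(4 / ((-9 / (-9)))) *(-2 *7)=-9120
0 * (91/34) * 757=0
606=606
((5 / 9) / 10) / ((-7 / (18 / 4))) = -1 / 28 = -0.04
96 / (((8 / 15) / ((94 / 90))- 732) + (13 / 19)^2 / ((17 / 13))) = -27690144 / 210886801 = -0.13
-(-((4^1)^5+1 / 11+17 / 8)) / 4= 90307 / 352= 256.55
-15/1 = -15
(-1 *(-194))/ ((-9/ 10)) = -1940/ 9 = -215.56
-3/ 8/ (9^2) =-1/ 216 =-0.00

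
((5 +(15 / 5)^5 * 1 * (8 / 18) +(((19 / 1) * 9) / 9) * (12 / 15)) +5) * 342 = 227772 / 5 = 45554.40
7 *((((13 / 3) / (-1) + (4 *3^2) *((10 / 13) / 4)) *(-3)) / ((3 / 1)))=-707 / 39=-18.13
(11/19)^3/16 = 1331/109744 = 0.01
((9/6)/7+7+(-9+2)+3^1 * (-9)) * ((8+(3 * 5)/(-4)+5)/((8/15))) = -208125/448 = -464.56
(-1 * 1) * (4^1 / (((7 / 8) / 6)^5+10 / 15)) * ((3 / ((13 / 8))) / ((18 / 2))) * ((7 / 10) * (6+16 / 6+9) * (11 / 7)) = -264090157056 / 11042597735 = -23.92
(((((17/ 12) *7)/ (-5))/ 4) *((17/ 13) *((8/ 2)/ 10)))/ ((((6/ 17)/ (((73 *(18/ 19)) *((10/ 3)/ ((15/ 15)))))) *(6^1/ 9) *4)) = -2510543/ 39520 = -63.53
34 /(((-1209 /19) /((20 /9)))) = -12920 /10881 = -1.19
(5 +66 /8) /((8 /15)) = 795 /32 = 24.84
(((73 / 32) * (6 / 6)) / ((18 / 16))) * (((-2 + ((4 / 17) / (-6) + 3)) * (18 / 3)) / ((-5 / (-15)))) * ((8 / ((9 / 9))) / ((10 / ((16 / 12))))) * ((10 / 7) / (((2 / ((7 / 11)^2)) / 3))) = 200312 / 6171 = 32.46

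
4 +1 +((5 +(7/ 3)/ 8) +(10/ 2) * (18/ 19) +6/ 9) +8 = 10805/ 456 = 23.70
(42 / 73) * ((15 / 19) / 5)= 126 / 1387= 0.09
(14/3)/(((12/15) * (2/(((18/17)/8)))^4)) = 76545/684204032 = 0.00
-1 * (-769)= 769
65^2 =4225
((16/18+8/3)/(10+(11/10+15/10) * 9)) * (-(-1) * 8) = 1280/1503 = 0.85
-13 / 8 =-1.62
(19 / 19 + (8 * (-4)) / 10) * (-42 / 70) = 33 / 25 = 1.32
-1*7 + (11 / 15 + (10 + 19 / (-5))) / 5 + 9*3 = 21.39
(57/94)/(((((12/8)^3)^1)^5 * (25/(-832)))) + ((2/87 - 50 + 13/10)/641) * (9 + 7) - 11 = -1280917973992393/104469967620675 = -12.26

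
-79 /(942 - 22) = -79 /920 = -0.09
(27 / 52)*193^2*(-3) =-3017169 / 52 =-58022.48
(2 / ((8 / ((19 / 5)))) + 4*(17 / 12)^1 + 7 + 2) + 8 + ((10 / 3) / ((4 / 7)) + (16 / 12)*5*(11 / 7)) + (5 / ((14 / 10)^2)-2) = 119003 / 2940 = 40.48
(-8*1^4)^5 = -32768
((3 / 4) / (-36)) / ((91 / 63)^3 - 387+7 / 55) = 13365 / 246253232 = 0.00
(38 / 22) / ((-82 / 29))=-551 / 902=-0.61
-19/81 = -0.23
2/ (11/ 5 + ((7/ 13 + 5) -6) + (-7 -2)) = -65/ 236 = -0.28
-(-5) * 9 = 45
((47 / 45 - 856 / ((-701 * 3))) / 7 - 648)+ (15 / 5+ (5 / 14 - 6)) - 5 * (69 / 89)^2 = -2285834755501 / 3498151230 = -653.44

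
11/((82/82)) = 11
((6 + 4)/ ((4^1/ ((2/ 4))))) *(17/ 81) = 85/ 324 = 0.26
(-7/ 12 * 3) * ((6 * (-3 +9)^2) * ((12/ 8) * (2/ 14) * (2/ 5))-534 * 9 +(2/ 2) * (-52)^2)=36461/ 10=3646.10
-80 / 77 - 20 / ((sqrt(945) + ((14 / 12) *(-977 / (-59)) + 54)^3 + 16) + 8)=-24461905330580535441520040240 / 23543434084695949985169886277 + 118078498653269760 *sqrt(105) / 305758884216830519287920601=-1.04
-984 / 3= -328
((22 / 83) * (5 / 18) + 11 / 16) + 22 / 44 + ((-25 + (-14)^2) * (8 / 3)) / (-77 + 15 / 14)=-60278969 / 12704976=-4.74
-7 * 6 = -42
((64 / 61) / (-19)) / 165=-64 / 191235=-0.00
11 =11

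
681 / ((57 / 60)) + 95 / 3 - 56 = 39473 / 57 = 692.51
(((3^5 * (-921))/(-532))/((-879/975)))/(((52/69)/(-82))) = 15828467175/311752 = 50772.62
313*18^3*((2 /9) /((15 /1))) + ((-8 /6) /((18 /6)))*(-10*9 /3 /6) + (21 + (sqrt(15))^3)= 15*sqrt(15) + 1217989 /45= 27124.52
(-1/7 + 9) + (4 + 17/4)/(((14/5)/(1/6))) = 1047/112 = 9.35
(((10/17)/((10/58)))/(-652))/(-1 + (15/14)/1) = -203/2771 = -0.07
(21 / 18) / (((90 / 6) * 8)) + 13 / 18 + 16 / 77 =52099 / 55440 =0.94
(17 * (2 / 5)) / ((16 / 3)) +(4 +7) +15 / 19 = 9929 / 760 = 13.06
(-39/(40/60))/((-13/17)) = 76.50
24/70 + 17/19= 823/665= 1.24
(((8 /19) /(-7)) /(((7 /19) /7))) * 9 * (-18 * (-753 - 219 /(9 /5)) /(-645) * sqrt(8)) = 755712 * sqrt(2) /1505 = 710.13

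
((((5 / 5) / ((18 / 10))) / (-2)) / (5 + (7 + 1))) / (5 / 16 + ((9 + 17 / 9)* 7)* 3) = -40 / 428649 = -0.00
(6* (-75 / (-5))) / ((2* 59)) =45 / 59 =0.76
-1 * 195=-195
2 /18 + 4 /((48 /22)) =35 /18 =1.94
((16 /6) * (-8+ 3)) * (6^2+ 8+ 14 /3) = -5840 /9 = -648.89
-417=-417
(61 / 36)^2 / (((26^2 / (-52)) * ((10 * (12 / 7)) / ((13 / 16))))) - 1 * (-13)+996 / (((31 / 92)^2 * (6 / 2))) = 7023360189953 / 2391275520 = 2937.08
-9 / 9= -1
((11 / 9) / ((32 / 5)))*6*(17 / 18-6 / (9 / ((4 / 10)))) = 671 / 864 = 0.78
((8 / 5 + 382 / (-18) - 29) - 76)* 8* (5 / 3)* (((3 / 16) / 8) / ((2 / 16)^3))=-179456 / 9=-19939.56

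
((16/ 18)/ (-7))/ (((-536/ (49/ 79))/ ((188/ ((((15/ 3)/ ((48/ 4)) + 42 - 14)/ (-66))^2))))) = 758016/ 5086573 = 0.15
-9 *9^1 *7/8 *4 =-567/2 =-283.50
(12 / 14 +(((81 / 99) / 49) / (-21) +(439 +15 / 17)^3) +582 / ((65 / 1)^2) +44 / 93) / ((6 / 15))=619944565070505647549 / 2913420840330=212789225.81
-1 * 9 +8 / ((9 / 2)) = -65 / 9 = -7.22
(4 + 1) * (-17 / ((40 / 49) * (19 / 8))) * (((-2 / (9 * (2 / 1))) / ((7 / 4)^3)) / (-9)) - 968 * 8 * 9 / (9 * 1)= -83427200 / 10773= -7744.10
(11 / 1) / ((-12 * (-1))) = 11 / 12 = 0.92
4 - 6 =-2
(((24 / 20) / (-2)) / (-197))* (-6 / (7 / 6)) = -108 / 6895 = -0.02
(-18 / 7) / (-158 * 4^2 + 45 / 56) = 0.00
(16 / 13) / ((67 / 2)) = 32 / 871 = 0.04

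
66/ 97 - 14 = -1292/ 97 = -13.32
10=10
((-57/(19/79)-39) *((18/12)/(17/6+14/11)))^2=746600976/73441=10166.00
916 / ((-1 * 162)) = -458 / 81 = -5.65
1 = 1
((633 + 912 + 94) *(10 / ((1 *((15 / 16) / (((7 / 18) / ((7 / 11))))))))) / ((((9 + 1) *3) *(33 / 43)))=563816 / 1215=464.05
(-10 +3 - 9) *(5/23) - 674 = -15582/23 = -677.48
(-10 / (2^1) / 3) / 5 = -1 / 3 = -0.33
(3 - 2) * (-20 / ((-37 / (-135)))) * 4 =-10800 / 37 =-291.89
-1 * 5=-5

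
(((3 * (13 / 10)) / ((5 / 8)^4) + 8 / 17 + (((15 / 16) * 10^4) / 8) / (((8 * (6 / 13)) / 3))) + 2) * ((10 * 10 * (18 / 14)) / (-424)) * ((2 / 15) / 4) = -19995632541 / 2018240000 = -9.91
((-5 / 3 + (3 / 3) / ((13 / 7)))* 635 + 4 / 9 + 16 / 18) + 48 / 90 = -139336 / 195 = -714.54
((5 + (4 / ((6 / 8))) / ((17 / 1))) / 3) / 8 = 271 / 1224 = 0.22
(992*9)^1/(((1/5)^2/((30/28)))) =1674000/7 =239142.86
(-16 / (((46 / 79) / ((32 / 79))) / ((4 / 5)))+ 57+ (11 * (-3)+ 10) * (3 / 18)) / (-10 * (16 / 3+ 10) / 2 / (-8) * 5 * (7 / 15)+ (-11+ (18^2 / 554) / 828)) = 50759142 / 13029505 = 3.90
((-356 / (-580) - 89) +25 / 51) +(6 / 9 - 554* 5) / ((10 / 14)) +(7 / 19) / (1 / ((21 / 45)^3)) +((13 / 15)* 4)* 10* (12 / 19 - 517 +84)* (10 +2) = -5811538639532 / 31613625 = -183830.19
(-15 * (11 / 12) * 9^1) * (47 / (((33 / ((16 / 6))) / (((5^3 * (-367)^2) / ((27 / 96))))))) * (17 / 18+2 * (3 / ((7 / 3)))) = -56087193380000 / 567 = -98919212310.41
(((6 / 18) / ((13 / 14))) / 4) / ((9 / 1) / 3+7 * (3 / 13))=7 / 360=0.02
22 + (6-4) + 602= 626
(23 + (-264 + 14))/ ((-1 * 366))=227/ 366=0.62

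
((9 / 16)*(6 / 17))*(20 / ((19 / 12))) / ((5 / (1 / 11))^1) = 162 / 3553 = 0.05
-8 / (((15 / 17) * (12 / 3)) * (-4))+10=317 / 30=10.57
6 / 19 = 0.32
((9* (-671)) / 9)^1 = -671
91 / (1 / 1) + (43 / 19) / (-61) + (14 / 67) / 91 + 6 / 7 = 648855482 / 7066423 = 91.82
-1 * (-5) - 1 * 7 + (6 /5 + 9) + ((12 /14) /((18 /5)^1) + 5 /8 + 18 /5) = 10637 /840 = 12.66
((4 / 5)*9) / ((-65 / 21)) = -756 / 325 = -2.33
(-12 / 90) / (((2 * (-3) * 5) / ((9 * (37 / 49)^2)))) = 1369 / 60025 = 0.02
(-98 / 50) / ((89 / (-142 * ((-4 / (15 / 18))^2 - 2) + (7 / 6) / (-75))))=65878687 / 1001250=65.80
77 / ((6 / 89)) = 6853 / 6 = 1142.17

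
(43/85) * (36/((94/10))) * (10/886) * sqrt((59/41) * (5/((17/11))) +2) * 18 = 139320 * sqrt(3233383)/246708029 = 1.02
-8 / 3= -2.67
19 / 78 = 0.24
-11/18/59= -11/1062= -0.01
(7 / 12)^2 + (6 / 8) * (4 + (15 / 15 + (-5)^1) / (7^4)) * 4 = 4264849 / 345744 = 12.34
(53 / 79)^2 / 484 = 2809 / 3020644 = 0.00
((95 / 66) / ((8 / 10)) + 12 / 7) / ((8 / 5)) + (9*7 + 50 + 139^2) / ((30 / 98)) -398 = 4663509013 / 73920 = 63088.60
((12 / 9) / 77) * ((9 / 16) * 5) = 15 / 308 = 0.05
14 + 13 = 27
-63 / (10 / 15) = -189 / 2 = -94.50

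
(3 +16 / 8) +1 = 6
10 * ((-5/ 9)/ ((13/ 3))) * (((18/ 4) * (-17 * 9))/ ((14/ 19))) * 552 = 60174900/ 91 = 661262.64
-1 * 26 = -26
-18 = -18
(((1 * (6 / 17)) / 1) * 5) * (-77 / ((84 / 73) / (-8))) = 16060 / 17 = 944.71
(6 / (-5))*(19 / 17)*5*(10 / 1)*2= -2280 / 17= -134.12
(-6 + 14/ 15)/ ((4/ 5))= -19/ 3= -6.33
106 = 106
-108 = -108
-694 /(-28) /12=347 /168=2.07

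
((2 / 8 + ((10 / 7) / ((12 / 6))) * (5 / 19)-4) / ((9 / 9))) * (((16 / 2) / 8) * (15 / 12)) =-9475 / 2128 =-4.45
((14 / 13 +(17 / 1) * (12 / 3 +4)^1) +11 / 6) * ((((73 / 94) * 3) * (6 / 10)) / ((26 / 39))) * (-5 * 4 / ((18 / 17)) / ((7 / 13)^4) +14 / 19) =-1818197998408 / 27873209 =-65231.03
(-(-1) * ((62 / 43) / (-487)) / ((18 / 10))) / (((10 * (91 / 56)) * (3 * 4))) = -62 / 7350291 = -0.00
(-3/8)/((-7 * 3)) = 1/56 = 0.02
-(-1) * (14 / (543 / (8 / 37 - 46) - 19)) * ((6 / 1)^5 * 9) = -1659740544 / 52277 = -31748.96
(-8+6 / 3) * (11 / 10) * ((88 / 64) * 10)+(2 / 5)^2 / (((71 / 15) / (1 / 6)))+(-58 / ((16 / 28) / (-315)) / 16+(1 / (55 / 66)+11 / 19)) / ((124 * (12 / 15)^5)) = -1137944854539 / 27406499840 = -41.52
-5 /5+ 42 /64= -11 /32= -0.34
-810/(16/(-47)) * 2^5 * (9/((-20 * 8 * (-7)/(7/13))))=34263/104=329.45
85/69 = 1.23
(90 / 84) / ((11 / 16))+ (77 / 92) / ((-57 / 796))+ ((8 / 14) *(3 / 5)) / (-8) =-10268773 / 1009470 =-10.17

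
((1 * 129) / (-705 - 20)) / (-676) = 129 / 490100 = 0.00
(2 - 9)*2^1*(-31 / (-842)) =-217 / 421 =-0.52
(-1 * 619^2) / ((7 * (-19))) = 383161 / 133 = 2880.91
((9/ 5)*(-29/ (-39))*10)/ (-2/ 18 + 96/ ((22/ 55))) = 0.06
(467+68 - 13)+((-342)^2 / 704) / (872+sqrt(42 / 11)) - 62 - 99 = 6042126673 / 16728364 - 29241 * sqrt(462) / 1472096032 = 361.19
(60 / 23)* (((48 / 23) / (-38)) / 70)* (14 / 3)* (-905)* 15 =1303200 / 10051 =129.66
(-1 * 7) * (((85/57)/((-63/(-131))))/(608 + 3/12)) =-44540/1248129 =-0.04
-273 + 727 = 454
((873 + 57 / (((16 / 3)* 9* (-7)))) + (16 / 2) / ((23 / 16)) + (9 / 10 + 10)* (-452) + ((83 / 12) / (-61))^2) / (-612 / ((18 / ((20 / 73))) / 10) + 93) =31868632126967 / 1186180380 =26866.60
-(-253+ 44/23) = 5775/23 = 251.09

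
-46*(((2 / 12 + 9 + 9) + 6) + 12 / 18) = -1142.33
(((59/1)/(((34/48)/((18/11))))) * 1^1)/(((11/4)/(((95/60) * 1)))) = 161424/2057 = 78.48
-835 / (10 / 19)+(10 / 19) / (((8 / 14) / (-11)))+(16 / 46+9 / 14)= -9762131 / 6118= -1595.64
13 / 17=0.76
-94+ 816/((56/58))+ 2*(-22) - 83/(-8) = 40181/56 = 717.52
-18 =-18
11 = 11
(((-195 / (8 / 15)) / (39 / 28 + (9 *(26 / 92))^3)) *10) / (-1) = 63876750 / 311803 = 204.86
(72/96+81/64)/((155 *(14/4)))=129/34720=0.00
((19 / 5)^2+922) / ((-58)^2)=0.28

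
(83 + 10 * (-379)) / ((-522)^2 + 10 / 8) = -14828 / 1089941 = -0.01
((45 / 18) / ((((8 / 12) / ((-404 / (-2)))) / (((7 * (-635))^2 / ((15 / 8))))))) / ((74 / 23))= 91795784150 / 37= 2480967139.19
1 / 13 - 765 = -9944 / 13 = -764.92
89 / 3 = 29.67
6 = 6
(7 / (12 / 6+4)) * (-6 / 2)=-7 / 2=-3.50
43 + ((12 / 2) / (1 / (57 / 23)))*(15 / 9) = 1559 / 23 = 67.78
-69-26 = -95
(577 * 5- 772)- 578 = 1535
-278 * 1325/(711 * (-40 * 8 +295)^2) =-14734/17775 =-0.83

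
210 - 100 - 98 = 12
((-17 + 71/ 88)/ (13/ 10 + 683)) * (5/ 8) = -11875/ 802912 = -0.01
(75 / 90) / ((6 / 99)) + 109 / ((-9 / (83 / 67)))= -1.25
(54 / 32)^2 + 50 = 13529 / 256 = 52.85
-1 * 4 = -4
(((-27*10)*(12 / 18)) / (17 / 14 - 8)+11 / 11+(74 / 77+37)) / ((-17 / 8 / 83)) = -63616512 / 24871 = -2557.86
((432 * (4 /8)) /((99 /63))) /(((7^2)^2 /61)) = 3.49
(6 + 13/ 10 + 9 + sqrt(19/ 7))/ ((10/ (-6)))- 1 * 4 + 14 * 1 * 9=5611/ 50- 3 * sqrt(133)/ 35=111.23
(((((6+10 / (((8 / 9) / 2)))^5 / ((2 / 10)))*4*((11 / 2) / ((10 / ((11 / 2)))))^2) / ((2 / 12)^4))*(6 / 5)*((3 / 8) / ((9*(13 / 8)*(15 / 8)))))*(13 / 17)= 55965431053.29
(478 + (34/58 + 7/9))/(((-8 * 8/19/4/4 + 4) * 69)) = 1188583/648324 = 1.83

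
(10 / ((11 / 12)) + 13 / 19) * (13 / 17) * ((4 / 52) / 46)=2423 / 163438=0.01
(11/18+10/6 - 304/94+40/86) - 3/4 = -90301/72756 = -1.24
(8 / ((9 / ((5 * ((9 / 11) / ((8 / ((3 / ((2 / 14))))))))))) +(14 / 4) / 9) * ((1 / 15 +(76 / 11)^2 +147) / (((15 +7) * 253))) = 347732161 / 1000126710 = 0.35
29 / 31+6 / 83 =1.01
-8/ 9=-0.89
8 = 8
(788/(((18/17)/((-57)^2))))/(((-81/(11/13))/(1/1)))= -26597758/1053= -25259.03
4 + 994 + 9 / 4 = 4001 / 4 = 1000.25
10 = 10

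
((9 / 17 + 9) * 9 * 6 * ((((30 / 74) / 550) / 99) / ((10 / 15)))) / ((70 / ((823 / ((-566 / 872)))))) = -392378418 / 3769298225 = -0.10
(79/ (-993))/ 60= -79/ 59580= -0.00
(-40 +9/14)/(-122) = 0.32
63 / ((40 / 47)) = 74.02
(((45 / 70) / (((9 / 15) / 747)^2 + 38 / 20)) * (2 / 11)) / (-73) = -27900450 / 33108235237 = -0.00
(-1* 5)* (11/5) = -11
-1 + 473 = 472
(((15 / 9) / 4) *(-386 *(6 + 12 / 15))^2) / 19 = 43059844 / 285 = 151087.17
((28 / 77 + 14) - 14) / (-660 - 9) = -4 / 7359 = -0.00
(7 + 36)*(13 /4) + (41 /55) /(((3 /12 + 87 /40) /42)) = 152.66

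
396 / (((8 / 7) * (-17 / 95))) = -65835 / 34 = -1936.32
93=93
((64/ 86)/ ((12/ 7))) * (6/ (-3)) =-112/ 129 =-0.87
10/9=1.11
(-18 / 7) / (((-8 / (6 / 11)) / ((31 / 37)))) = 837 / 5698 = 0.15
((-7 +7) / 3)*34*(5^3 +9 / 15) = 0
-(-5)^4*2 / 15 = -250 / 3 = -83.33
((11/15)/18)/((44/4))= 1/270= 0.00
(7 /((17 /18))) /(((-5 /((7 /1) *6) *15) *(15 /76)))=-44688 /2125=-21.03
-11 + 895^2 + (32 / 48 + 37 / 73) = 801015.17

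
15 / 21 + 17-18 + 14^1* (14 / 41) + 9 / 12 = 6021 / 1148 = 5.24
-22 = -22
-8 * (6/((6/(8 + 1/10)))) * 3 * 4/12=-324/5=-64.80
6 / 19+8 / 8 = 25 / 19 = 1.32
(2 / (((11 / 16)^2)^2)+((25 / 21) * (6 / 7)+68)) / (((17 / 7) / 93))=5202270270 / 1742279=2985.90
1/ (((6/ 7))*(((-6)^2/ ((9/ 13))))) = 7/ 312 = 0.02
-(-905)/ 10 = 181/ 2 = 90.50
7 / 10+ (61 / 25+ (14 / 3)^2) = 24.92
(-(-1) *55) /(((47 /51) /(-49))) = -137445 /47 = -2924.36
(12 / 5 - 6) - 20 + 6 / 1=-88 / 5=-17.60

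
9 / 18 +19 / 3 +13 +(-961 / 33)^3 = -1773581861 / 71874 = -24676.26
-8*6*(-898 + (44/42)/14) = 2111920/49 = 43100.41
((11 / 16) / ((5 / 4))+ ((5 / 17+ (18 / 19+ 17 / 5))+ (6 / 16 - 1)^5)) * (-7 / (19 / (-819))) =1546122616857 / 1005486080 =1537.69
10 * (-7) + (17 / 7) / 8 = -3903 / 56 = -69.70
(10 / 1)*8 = 80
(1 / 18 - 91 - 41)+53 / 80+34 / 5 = -89627 / 720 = -124.48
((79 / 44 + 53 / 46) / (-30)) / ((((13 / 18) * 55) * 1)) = -8949 / 3617900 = -0.00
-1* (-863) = 863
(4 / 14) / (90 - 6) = 1 / 294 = 0.00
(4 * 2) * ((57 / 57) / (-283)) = -8 / 283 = -0.03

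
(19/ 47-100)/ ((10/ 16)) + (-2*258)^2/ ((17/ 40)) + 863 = 2505617469/ 3995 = 627188.35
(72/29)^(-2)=0.16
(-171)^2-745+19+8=28523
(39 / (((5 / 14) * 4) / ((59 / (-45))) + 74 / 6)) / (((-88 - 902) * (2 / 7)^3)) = -1841567 / 12259280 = -0.15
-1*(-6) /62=3 /31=0.10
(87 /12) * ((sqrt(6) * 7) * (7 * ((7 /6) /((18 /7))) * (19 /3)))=1322951 * sqrt(6) /1296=2500.43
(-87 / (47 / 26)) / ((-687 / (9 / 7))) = 6786 / 75341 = 0.09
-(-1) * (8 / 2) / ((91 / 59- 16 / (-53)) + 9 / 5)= 31270 / 28489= 1.10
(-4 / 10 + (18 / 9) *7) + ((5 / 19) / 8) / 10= 20677 / 1520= 13.60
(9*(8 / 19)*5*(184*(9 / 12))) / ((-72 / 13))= -8970 / 19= -472.11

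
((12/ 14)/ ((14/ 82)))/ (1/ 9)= 2214/ 49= 45.18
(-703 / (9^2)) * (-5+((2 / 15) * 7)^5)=2291112853 / 61509375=37.25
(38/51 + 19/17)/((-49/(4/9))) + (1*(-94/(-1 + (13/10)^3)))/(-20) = 1670680/427329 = 3.91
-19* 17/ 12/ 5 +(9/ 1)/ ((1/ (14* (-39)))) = -295163/ 60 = -4919.38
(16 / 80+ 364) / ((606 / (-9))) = -5463 / 1010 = -5.41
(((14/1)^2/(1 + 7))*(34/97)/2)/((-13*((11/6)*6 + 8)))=-833/47918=-0.02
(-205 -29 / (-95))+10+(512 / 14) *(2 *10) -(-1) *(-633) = -64017 / 665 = -96.27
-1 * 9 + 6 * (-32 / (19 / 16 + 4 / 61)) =-198399 / 1223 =-162.22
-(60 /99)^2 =-400 /1089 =-0.37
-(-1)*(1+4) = 5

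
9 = 9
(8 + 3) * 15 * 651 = 107415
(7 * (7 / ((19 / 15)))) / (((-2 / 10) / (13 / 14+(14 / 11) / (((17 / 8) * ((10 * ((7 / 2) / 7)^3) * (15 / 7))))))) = -1583603 / 7106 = -222.85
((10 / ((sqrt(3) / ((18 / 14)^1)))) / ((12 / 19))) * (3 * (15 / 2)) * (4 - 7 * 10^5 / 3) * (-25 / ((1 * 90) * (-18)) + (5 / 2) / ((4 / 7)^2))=-1652912288875 * sqrt(3) / 6048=-473367735.58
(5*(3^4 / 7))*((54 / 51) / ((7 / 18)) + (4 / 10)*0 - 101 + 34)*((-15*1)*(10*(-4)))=-1858707000 / 833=-2231340.94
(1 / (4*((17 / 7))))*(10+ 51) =427 / 68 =6.28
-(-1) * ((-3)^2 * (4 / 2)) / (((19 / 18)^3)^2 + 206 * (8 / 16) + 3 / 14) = 4285540224 / 24903153007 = 0.17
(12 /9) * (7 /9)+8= 244 /27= 9.04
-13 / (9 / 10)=-130 / 9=-14.44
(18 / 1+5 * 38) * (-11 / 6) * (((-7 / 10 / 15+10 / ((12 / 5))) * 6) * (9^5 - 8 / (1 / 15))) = -13887443856 / 25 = -555497754.24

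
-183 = -183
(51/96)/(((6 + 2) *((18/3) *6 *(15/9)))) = 17/15360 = 0.00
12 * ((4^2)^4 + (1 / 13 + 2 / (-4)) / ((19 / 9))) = 786429.60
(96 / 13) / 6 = 16 / 13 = 1.23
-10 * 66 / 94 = -330 / 47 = -7.02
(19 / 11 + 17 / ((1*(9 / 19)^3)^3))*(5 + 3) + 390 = 484461717689522 / 4261625379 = 113680.03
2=2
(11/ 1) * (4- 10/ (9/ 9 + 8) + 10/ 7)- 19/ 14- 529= -60841/ 126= -482.87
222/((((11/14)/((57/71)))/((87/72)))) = 428127/1562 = 274.09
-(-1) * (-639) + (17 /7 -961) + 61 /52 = -581089 /364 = -1596.40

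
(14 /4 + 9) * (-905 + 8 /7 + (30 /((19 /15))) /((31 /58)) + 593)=-13737050 /4123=-3331.81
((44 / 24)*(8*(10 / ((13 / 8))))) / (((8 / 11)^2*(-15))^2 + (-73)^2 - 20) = 51536320 / 3067376091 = 0.02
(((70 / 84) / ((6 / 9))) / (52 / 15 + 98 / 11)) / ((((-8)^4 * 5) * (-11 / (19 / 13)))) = -285 / 434929664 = -0.00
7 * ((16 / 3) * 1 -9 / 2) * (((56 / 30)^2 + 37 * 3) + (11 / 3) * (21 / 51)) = 1552873 / 2295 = 676.63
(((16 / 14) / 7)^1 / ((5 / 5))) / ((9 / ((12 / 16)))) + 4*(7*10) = 41162 / 147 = 280.01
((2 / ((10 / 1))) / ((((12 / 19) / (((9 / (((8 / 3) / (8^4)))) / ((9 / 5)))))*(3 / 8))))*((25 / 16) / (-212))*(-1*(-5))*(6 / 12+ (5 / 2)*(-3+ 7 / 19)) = 77000 / 53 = 1452.83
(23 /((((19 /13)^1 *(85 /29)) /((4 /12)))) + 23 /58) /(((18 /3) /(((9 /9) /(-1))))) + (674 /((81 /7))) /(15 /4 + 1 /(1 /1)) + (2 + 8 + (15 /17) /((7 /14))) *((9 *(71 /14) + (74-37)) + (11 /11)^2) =105789643201 /106221780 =995.93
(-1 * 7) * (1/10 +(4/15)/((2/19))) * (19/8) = -10507/240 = -43.78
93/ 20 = 4.65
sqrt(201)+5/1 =5+sqrt(201) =19.18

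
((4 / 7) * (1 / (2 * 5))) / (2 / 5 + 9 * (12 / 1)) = 1 / 1897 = 0.00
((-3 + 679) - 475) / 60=67 / 20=3.35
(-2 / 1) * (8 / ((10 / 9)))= -72 / 5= -14.40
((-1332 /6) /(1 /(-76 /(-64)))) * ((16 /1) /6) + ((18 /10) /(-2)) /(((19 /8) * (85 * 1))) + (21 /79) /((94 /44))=-21074082943 /29982475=-702.88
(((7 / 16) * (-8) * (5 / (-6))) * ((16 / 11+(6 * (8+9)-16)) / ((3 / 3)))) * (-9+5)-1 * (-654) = -12088 / 33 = -366.30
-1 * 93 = -93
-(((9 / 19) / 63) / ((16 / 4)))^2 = -1 / 283024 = -0.00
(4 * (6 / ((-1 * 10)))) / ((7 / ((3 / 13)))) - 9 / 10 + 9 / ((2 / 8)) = 31869 / 910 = 35.02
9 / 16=0.56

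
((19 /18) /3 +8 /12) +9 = 541 /54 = 10.02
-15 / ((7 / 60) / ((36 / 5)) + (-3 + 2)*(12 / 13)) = 84240 / 5093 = 16.54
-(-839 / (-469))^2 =-703921 / 219961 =-3.20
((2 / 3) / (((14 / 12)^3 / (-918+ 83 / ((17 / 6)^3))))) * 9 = -5821898976 / 1685159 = -3454.81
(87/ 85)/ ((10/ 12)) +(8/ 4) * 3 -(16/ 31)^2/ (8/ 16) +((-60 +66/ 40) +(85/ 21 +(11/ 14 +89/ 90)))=-673886363/ 14703300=-45.83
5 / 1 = 5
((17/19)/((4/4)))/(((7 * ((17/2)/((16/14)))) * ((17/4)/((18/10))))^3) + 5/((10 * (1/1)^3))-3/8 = 396732824782183/3173850367667000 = 0.13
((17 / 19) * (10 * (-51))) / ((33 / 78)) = -225420 / 209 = -1078.56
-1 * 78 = -78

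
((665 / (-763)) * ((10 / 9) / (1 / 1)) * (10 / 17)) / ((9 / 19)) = -1.20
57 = 57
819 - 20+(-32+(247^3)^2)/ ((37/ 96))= 21799822255104475/ 37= 589184385273093.92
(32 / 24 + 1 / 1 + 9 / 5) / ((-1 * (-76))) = 31 / 570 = 0.05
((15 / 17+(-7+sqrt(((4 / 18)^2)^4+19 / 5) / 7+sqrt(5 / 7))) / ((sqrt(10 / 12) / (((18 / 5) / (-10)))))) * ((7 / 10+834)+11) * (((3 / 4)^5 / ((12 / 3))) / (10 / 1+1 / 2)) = -6165153 * sqrt(42) / 25088000 - 2819 * sqrt(4907333874) / 376320000+80146989 * sqrt(30) / 38080000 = 9.41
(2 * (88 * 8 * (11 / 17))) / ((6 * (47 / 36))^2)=557568 / 37553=14.85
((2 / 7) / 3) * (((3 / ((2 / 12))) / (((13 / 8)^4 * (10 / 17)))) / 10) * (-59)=-12324864 / 4998175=-2.47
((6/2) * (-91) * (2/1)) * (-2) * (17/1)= 18564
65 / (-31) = -65 / 31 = -2.10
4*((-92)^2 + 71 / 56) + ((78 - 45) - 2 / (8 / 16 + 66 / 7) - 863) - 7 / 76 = 2442559963 / 73948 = 33030.78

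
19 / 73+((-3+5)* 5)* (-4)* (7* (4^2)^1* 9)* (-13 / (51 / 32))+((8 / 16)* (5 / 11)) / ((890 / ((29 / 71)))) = 113479348854737 / 345042676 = 328884.97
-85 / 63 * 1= -85 / 63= -1.35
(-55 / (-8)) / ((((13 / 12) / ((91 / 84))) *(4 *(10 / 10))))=55 / 32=1.72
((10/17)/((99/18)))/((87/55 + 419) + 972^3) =25/214659747031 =0.00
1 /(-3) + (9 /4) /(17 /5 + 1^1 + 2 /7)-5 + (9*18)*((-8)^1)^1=-2560079 /1968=-1300.85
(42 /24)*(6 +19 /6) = 385 /24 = 16.04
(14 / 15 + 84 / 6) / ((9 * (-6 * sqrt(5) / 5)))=-112 * sqrt(5) / 405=-0.62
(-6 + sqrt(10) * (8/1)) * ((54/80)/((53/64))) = -1296/265 + 1728 * sqrt(10)/265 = 15.73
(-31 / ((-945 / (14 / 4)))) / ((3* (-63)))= -31 / 51030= -0.00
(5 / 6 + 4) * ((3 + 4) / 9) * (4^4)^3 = 1702887424 / 27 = 63069904.59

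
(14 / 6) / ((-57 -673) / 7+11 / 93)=-1519 / 67813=-0.02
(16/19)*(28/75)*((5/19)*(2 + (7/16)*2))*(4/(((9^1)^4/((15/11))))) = 5152/26053731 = 0.00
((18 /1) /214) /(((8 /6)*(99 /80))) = 60 /1177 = 0.05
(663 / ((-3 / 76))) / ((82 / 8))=-67184 / 41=-1638.63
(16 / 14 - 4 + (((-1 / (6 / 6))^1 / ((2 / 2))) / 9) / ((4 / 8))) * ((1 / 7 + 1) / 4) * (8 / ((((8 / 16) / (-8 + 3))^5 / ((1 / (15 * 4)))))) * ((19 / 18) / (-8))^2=21885625 / 107163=204.23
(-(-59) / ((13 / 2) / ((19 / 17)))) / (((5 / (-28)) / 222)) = -13936272 / 1105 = -12612.01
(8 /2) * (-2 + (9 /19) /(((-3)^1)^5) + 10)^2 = 67338436 /263169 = 255.88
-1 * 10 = -10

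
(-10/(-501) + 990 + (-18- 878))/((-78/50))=-1177600/19539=-60.27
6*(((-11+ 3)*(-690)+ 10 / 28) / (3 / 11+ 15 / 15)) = 26024.54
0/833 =0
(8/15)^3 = 512/3375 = 0.15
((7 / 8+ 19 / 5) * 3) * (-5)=-561 / 8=-70.12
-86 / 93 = -0.92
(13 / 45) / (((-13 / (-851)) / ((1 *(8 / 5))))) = 6808 / 225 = 30.26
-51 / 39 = -17 / 13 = -1.31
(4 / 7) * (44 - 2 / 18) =1580 / 63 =25.08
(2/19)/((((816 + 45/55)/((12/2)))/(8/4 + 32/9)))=440/102429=0.00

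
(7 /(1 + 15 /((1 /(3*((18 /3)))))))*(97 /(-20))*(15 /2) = -2037 /2168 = -0.94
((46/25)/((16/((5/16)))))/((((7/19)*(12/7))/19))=8303/7680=1.08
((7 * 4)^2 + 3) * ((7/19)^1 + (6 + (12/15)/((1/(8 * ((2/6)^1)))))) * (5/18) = 1906901/1026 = 1858.58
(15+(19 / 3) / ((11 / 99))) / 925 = 72 / 925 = 0.08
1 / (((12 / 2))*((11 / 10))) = 0.15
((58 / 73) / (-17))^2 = 3364 / 1540081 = 0.00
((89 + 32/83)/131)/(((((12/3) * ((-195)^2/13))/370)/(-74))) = -1.60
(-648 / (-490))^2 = 104976 / 60025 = 1.75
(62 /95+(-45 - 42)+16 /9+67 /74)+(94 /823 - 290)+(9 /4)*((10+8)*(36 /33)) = -188656579609 /572783310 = -329.37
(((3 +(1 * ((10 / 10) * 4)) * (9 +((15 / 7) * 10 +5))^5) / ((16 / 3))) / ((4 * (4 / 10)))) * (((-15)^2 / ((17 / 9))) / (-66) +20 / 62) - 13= -138185127119130541 / 3563160832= -38781613.75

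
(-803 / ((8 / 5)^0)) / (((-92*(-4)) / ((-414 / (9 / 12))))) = 1204.50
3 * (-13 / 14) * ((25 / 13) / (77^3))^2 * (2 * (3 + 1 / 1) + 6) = -0.00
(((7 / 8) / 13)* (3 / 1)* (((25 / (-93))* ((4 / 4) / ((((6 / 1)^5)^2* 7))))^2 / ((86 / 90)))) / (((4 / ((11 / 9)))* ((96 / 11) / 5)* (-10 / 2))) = -378125 / 126707029446792817240178688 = -0.00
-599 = -599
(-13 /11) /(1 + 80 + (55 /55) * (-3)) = -1 /66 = -0.02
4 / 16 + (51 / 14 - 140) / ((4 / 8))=-7629 / 28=-272.46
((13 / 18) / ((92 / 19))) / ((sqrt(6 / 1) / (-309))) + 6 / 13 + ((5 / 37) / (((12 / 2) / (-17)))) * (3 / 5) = 223 / 962 - 25441 * sqrt(6) / 3312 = -18.58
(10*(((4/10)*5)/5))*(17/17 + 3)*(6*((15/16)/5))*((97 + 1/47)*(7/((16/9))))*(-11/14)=-253935/47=-5402.87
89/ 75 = 1.19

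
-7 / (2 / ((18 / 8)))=-63 / 8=-7.88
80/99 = 0.81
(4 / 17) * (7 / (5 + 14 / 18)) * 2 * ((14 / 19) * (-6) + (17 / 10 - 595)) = -7154721 / 20995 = -340.78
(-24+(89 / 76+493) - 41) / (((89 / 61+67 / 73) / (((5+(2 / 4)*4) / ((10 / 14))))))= 145243501 / 82080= 1769.54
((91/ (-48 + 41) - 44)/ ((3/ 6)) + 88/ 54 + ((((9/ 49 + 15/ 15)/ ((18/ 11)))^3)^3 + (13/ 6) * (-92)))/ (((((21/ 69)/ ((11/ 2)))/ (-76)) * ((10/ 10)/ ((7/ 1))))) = 2996198.13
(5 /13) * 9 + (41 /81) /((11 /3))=13898 /3861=3.60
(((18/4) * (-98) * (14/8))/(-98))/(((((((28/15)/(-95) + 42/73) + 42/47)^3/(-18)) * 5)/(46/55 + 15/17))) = -608509880247742823075625/38018458050582211831552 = -16.01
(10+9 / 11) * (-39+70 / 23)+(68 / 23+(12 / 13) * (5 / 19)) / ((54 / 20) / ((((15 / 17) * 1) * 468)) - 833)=-4049722832401 / 10410918881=-388.99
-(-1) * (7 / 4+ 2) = 15 / 4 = 3.75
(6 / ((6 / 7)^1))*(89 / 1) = 623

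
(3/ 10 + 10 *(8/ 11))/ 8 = 833/ 880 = 0.95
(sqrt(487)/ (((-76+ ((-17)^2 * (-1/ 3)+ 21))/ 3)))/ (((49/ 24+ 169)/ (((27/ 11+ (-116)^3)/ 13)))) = 307.10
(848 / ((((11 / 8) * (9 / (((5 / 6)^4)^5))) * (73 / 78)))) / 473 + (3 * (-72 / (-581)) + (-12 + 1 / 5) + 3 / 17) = -9039460152648697336009271 / 803670525997828267806720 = -11.25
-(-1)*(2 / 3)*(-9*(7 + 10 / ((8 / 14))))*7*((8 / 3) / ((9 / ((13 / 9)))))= -35672 / 81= -440.40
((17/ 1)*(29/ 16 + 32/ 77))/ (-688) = -46665/ 847616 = -0.06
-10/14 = -5/7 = -0.71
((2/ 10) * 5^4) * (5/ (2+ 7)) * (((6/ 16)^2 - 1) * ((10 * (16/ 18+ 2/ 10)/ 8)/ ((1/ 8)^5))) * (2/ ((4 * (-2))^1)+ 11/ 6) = -1024100000/ 243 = -4214403.29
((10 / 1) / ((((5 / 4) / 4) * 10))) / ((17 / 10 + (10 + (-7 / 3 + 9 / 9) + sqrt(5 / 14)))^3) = 900321046531200 / 307269482814859573 - 18446923152000 * sqrt(70) / 307269482814859573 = 0.00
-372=-372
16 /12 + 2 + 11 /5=83 /15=5.53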